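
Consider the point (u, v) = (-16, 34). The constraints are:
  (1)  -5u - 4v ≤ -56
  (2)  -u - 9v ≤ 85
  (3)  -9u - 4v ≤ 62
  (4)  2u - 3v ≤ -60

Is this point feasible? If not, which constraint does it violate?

(1): -56 ≤ -56 ✓
(2): -290 ≤ 85 ✓
(3): 8 ≤ 62 ✓
(4): -134 ≤ -60 ✓

feasible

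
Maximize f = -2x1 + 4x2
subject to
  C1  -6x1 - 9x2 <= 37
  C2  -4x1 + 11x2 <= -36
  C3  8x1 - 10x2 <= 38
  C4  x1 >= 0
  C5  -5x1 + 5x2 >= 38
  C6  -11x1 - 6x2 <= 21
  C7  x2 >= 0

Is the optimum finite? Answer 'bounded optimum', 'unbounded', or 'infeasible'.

The boundaries x1 = 0 and -5x1 + 5x2 = 38 meet at (0, 38/5), but that point violates -4x1 + 11x2 ≤ -36. Every candidate vertex is excluded by some other constraint, so the feasible region is empty.

infeasible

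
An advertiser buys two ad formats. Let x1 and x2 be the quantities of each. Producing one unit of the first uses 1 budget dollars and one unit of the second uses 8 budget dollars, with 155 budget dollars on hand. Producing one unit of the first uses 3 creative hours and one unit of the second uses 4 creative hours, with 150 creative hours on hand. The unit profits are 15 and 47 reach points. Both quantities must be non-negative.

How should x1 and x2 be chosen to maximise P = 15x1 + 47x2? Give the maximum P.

x1 = 29, x2 = 63/4, maximum P = 4701/4

Extreme points and P = 15x1 + 47x2:
  (0, 0) → P = 0
  (0, 155/8) → P = 7285/8
  (50, 0) → P = 750
  (29, 63/4) → P = 4701/4

At the optimal vertex, x1 + 8x2 = 155 and 3x1 + 4x2 = 150.
Solving simultaneously gives x1 = 29, x2 = 63/4.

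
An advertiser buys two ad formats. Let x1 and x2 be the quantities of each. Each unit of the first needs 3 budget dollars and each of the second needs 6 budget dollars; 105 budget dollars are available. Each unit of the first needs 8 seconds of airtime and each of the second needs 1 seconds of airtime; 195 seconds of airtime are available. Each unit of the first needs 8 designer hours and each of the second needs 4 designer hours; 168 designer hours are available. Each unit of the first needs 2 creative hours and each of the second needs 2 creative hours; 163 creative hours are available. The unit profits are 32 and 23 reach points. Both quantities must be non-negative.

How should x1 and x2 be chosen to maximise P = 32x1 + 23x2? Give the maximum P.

x1 = 49/3, x2 = 28/3, maximum P = 2212/3

Vertices and P = 32x1 + 23x2:
  (0, 0) → P = 0
  (0, 35/2) → P = 805/2
  (21, 0) → P = 672
  (49/3, 28/3) → P = 2212/3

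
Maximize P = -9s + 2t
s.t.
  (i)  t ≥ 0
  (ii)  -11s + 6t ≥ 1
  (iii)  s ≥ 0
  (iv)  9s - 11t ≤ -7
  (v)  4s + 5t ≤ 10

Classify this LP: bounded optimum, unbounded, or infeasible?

Extreme points and P = -9s + 2t:
  (31/67, 68/67) → P = -143/67
  (55/79, 114/79) → P = -267/79
  (0, 7/11) → P = 14/11
  (0, 2) → P = 4
The feasible region has finitely many vertices and no improving ray; the maximum is 4 at (0, 2).

bounded optimum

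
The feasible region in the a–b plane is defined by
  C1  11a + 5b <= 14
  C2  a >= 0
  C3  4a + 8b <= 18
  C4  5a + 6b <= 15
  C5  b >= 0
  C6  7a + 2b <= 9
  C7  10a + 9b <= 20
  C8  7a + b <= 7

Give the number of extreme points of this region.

5

Pairwise boundary intersections that survive every other constraint:
  (26/49, 80/49)
  (7/8, 7/8)
  (0, 0)
  (0, 20/9)
  (1, 0)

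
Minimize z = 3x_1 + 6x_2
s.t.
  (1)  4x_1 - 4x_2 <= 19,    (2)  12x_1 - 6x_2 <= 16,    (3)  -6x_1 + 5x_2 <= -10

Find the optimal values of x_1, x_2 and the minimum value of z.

x_1 = -55/4, x_2 = -37/2, minimum z = -609/4

Vertices and z = 3x_1 + 6x_2:
  (-25/12, -41/6) → z = -189/4
  (-55/4, -37/2) → z = -609/4
  (5/6, -1) → z = -7/2

The optimum lies where 4x_1 - 4x_2 = 19 and -6x_1 + 5x_2 = -10.
Solving simultaneously gives x_1 = -55/4, x_2 = -37/2.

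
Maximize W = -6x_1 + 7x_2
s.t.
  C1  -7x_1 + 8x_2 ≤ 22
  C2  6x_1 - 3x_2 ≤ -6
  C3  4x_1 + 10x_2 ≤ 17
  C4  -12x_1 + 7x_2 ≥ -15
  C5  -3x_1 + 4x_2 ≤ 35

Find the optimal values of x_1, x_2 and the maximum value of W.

Extreme points and W = -6x_1 + 7x_2:
  (-14/17, 69/34) → W = 651/34
  (-1/8, 7/4) → W = 13
  (-29/2, -27) → W = -102
The feasible region is unbounded (it extends along (-8, -7), (-7, -12)), but W strictly decreases along every unbounded feasible direction, so there is no improving ray and the maximum is attained at a vertex.

The optimum lies where -7x_1 + 8x_2 = 22 and 4x_1 + 10x_2 = 17.
Solving simultaneously gives x_1 = -14/17, x_2 = 69/34.

x_1 = -14/17, x_2 = 69/34, maximum W = 651/34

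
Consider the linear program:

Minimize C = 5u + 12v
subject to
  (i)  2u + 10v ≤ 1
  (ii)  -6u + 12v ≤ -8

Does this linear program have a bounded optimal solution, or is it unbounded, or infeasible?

unbounded

From the feasible point (23/21, -5/42), moving in the direction (-12, -6) keeps every constraint satisfied while C decreases without bound.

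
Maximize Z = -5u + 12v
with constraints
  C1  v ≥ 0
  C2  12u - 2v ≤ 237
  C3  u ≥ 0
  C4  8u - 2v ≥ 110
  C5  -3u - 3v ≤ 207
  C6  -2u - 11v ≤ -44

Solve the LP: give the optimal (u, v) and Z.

u = 127/4, v = 72, maximum Z = 2821/4

The binding constraints are 12u - 2v = 237 and 8u - 2v = 110.
Solving simultaneously gives u = 127/4, v = 72.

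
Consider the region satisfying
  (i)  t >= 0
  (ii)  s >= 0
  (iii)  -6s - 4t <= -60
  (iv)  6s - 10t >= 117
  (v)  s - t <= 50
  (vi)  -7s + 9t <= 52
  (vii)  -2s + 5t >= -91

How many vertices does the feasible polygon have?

4

Intersecting each pair of boundary lines and keeping only the points that satisfy every inequality leaves:
  (39/2, 0)
  (91/2, 0)
  (383/4, 183/4)
  (53, 3)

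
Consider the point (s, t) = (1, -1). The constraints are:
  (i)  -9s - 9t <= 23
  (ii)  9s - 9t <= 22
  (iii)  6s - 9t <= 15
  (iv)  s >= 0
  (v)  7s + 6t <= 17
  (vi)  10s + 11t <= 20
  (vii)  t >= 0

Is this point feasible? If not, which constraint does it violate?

not feasible — violates (vii)

Constraint (vii): t = -1, which is not ≥ 0. All other constraints are satisfied.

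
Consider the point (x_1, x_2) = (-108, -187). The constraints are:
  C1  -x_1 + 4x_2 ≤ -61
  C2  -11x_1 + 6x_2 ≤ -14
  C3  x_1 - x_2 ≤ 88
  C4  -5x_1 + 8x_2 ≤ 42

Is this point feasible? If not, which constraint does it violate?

not feasible — violates C2

Constraint C2: -11x_1 + 6x_2 = 66, which is not ≤ -14. All other constraints are satisfied.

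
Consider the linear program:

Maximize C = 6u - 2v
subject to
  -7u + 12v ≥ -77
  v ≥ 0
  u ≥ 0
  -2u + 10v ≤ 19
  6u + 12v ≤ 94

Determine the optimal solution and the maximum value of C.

u = 171/13, v = 49/39, maximum C = 2980/39

Vertices and C = 6u - 2v:
  (11, 0) → C = 66
  (171/13, 49/39) → C = 2980/39
  (0, 0) → C = 0
  (0, 19/10) → C = -19/5
  (178/21, 151/42) → C = 131/3

The optimum lies where -7u + 12v = -77 and 6u + 12v = 94.
Solving simultaneously gives u = 171/13, v = 49/39.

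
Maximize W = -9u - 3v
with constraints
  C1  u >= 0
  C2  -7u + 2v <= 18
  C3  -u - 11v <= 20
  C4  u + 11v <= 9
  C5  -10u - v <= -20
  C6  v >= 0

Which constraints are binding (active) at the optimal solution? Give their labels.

Corner points and W = -9u - 3v:
  (211/109, 70/109) → W = -2109/109
  (9, 0) → W = -81
  (2, 0) → W = -18

The maximum is at (2, 0). Substituting into each constraint, equality holds for C5 and C6; the remaining constraints have slack.

C5 and C6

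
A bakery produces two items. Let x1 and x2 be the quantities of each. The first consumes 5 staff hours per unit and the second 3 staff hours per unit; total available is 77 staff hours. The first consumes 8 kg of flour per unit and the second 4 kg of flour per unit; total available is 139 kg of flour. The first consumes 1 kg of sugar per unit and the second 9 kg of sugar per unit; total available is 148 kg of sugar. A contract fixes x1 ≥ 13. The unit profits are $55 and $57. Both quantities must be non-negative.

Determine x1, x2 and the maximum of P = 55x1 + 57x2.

x1 = 13, x2 = 4, maximum P = 943

Corner points and P = 55x1 + 57x2:
  (77/5, 0) → P = 847
  (13, 0) → P = 715
  (13, 4) → P = 943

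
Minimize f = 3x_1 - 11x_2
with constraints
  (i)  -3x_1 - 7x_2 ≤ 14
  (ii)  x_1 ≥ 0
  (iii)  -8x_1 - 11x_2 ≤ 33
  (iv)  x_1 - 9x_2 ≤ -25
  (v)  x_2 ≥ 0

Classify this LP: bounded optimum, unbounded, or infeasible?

unbounded

From the feasible point (0, 25/9), moving in the direction (0, 1) keeps every constraint satisfied while f decreases without bound.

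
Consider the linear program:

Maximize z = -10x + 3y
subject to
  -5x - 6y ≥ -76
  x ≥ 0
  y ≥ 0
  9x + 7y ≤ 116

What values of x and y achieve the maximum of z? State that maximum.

Feasible corners and z = -10x + 3y:
  (0, 38/3) → z = 38
  (164/19, 104/19) → z = -1328/19
  (0, 0) → z = 0
  (116/9, 0) → z = -1160/9

x = 0, y = 38/3, maximum z = 38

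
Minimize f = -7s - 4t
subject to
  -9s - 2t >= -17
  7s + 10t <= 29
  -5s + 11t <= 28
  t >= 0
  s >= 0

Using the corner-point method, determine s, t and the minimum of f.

Feasible corners and f = -7s - 4t:
  (28/19, 71/38) → f = -338/19
  (17/9, 0) → f = -119/9
  (39/127, 341/127) → f = -1637/127
  (0, 28/11) → f = -112/11
  (0, 0) → f = 0

s = 28/19, t = 71/38, minimum f = -338/19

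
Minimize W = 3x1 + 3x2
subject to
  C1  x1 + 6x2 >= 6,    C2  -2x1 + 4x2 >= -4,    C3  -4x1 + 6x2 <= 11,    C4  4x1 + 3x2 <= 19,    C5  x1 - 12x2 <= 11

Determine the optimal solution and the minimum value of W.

x1 = -1, x2 = 7/6, minimum W = 1/2

Corner points and W = 3x1 + 3x2:
  (3, 1/2) → W = 21/2
  (-1, 7/6) → W = 1/2
  (4, 1) → W = 15
  (9/4, 10/3) → W = 67/4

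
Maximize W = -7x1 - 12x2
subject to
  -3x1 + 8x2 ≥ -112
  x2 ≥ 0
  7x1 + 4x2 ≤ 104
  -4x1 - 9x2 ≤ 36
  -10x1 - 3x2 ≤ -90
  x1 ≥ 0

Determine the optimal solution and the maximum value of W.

Corner points and W = -7x1 - 12x2:
  (104/7, 0) → W = -104
  (9, 0) → W = -63
  (48/19, 410/19) → W = -5256/19

The optimum lies where x2 = 0 and -10x1 - 3x2 = -90.
Solving simultaneously gives x1 = 9, x2 = 0.

x1 = 9, x2 = 0, maximum W = -63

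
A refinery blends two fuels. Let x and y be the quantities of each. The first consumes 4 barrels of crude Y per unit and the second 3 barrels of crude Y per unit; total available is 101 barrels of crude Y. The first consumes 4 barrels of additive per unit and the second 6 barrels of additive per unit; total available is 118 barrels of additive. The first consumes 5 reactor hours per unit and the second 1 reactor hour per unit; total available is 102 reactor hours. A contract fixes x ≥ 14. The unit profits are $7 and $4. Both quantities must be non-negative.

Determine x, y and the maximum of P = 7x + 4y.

x = 19, y = 7, maximum P = 161

Vertices and P = 7x + 4y:
  (102/5, 0) → P = 714/5
  (14, 0) → P = 98
  (19, 7) → P = 161
  (14, 31/3) → P = 418/3

The binding constraints are 4x + 6y = 118 and 5x + y = 102.
Solving simultaneously gives x = 19, y = 7.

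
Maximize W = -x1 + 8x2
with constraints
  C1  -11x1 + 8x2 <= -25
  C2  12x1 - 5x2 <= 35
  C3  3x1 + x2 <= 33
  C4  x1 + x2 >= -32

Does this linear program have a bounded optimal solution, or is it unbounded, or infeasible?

Vertices and W = -x1 + 8x2:
  (155/41, 85/41) → W = 525/41
  (-231/19, -377/19) → W = -2785/19
  (-125/17, -419/17) → W = -3227/17
The feasible region has finitely many vertices and no improving ray; the maximum is 525/41 at (155/41, 85/41).

bounded optimum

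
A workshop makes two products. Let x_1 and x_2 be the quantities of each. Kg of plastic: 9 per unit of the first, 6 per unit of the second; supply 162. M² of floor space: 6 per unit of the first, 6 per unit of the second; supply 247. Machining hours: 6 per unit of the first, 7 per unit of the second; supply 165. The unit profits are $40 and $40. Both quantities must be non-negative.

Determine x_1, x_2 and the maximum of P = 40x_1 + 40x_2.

x_1 = 16/3, x_2 = 19, maximum P = 2920/3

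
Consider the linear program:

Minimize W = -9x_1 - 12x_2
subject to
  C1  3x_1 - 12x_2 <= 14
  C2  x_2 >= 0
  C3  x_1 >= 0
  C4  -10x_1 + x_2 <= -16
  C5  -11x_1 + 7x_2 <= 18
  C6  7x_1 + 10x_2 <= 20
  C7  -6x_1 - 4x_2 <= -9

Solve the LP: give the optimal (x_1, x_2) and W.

Feasible corners and W = -9x_1 - 12x_2:
  (8/5, 0) → W = -72/5
  (20/7, 0) → W = -180/7
  (180/107, 88/107) → W = -2676/107

x_1 = 20/7, x_2 = 0, minimum W = -180/7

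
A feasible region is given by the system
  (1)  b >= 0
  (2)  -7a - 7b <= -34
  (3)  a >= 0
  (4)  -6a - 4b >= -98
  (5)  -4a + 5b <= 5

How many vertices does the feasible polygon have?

Pairwise boundary intersections that survive every other constraint:
  (34/7, 0)
  (49/3, 0)
  (15/7, 19/7)
  (235/23, 211/23)

4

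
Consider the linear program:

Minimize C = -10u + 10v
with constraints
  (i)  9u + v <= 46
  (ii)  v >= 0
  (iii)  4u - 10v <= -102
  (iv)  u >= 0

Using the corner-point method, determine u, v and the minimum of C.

Vertices and C = -10u + 10v:
  (179/47, 551/47) → C = 3720/47
  (0, 46) → C = 460
  (0, 51/5) → C = 102

The optimum lies where 9u + v = 46 and 4u - 10v = -102.
Solving simultaneously gives u = 179/47, v = 551/47.

u = 179/47, v = 551/47, minimum C = 3720/47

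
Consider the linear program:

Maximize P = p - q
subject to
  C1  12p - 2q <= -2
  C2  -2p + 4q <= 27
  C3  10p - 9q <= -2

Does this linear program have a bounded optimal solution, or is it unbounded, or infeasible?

From the feasible point (23/22, 80/11), moving in the direction (-9, -10) keeps every constraint satisfied while P increases without bound.

unbounded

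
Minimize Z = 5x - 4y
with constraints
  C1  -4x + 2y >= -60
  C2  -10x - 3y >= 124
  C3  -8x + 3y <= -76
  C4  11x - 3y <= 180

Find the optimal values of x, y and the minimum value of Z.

x = -8/3, y = -292/9, minimum Z = 1048/9

Vertices and Z = 5x - 4y:
  (-17/8, -137/4) → Z = 1011/8
  (-7, -44) → Z = 141
  (-8/3, -292/9) → Z = 1048/9

At the optimal vertex, -10x - 3y = 124 and -8x + 3y = -76.
Solving simultaneously gives x = -8/3, y = -292/9.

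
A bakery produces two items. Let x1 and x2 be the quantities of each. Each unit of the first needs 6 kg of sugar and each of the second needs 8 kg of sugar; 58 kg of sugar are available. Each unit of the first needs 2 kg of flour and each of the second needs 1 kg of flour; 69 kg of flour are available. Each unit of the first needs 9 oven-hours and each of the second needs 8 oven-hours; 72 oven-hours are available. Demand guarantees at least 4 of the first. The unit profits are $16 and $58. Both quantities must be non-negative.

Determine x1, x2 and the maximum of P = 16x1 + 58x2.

x1 = 4, x2 = 17/4, maximum P = 621/2

Feasible corners and P = 16x1 + 58x2:
  (8, 0) → P = 128
  (4, 0) → P = 64
  (14/3, 15/4) → P = 1753/6
  (4, 17/4) → P = 621/2

At the optimal vertex, 6x1 + 8x2 = 58 and x1 = 4.
Solving simultaneously gives x1 = 4, x2 = 17/4.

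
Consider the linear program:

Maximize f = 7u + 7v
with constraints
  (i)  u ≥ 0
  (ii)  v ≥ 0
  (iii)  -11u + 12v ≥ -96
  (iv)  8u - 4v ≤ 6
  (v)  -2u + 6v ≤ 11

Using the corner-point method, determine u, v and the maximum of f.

Vertices and f = 7u + 7v:
  (0, 0) → f = 0
  (0, 11/6) → f = 77/6
  (3/4, 0) → f = 21/4
  (2, 5/2) → f = 63/2

The binding constraints are 8u - 4v = 6 and -2u + 6v = 11.
Solving simultaneously gives u = 2, v = 5/2.

u = 2, v = 5/2, maximum f = 63/2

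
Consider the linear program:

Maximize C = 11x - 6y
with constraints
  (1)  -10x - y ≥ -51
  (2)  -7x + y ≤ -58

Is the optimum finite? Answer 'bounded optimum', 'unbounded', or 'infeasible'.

From the feasible point (109/17, -223/17), moving in the direction (1, -10) keeps every constraint satisfied while C increases without bound.

unbounded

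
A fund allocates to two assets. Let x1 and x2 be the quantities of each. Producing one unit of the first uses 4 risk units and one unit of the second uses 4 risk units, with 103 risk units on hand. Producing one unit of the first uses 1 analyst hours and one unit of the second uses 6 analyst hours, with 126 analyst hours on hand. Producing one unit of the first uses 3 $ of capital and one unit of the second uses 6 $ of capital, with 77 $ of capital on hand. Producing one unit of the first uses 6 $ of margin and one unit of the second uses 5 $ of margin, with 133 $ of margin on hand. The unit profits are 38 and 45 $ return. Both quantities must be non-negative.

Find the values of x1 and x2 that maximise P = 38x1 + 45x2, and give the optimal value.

Extreme points and P = 38x1 + 45x2:
  (0, 0) → P = 0
  (0, 77/6) → P = 1155/2
  (133/6, 0) → P = 2527/3
  (59/3, 3) → P = 2647/3

At the optimal vertex, 3x1 + 6x2 = 77 and 6x1 + 5x2 = 133.
Solving simultaneously gives x1 = 59/3, x2 = 3.

x1 = 59/3, x2 = 3, maximum P = 2647/3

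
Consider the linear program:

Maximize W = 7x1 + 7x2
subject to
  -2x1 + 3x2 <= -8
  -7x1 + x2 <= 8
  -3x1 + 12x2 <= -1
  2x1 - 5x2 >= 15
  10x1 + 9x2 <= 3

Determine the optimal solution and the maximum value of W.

x1 = 75/34, x2 = -36/17, maximum W = 21/34

Vertices and W = 7x1 + 7x2:
  (-32/19, -72/19) → W = -728/19
  (-5/4, -7/2) → W = -133/4
  (75/34, -36/17) → W = 21/34
The feasible region is unbounded (it extends along (9, -10), (-1, -7)), but W strictly decreases along every unbounded feasible direction, so there is no improving ray and the maximum is attained at a vertex.

The binding constraints are 2x1 - 5x2 = 15 and 10x1 + 9x2 = 3.
Solving simultaneously gives x1 = 75/34, x2 = -36/17.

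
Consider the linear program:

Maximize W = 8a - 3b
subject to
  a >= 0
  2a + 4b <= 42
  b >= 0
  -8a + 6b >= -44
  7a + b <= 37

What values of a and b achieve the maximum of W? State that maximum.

a = 37/7, b = 0, maximum W = 296/7

Feasible corners and W = 8a - 3b:
  (0, 21/2) → W = -63/2
  (0, 0) → W = 0
  (53/13, 110/13) → W = 94/13
  (37/7, 0) → W = 296/7

At the optimal vertex, b = 0 and 7a + b = 37.
Solving simultaneously gives a = 37/7, b = 0.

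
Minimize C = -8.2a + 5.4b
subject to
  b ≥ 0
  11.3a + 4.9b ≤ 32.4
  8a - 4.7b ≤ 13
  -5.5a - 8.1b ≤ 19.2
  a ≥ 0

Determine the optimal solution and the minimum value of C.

Extreme points and C = -8.2a + 5.4b:
  (13/8, 0) → C = -533/40
  (0, 0) → C = 0
  (21598/9231, 11230/9231) → C = -582308/46155
  (0, 324/49) → C = 8748/245

At the optimal vertex, b = 0 and 8a - 4.7b = 13.
Solving simultaneously gives a = 13/8, b = 0.

a = 1.625, b = 0, minimum C = -13.325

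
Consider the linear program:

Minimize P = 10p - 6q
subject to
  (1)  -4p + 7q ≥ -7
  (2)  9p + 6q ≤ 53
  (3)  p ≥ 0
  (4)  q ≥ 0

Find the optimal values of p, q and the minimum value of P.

p = 0, q = 53/6, minimum P = -53

Extreme points and P = 10p - 6q:
  (413/87, 149/87) → P = 3236/87
  (7/4, 0) → P = 35/2
  (0, 53/6) → P = -53
  (0, 0) → P = 0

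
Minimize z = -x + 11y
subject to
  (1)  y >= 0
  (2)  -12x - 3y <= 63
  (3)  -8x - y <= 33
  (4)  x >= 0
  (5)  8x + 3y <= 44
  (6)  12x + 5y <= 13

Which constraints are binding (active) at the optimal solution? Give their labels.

(1) and (6)

Feasible corners and z = -x + 11y:
  (0, 0) → z = 0
  (13/12, 0) → z = -13/12
  (0, 13/5) → z = 143/5

The minimum is at (13/12, 0). Substituting into each constraint, equality holds for (1) and (6); the remaining constraints have slack.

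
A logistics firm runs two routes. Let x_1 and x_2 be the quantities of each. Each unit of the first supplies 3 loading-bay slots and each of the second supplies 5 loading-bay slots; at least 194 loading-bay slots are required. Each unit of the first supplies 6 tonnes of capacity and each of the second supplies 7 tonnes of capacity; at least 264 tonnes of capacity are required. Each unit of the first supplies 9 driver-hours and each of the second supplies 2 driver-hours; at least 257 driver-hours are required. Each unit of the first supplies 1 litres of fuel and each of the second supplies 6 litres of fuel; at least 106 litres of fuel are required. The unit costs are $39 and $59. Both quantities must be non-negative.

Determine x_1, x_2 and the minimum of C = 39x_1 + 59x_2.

x_1 = 23, x_2 = 25, minimum C = 2372

Feasible corners and C = 39x_1 + 59x_2:
  (0, 257/2) → C = 15163/2
  (106, 0) → C = 4134
  (23, 25) → C = 2372
  (634/13, 124/13) → C = 32042/13
The feasible region is unbounded (it extends along (0, 1), (1, 0)), but C strictly increases along every unbounded feasible direction, so there is no improving ray and the minimum is attained at a vertex.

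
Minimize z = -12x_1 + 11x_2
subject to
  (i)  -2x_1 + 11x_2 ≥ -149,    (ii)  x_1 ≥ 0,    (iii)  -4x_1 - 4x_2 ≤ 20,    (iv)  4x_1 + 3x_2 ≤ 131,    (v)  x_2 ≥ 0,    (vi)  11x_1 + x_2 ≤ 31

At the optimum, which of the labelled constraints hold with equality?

(v) and (vi)

Corner points and z = -12x_1 + 11x_2:
  (0, 0) → z = 0
  (0, 31) → z = 341
  (31/11, 0) → z = -372/11

The minimum is at (31/11, 0). Substituting into each constraint, equality holds for (v) and (vi); the remaining constraints have slack.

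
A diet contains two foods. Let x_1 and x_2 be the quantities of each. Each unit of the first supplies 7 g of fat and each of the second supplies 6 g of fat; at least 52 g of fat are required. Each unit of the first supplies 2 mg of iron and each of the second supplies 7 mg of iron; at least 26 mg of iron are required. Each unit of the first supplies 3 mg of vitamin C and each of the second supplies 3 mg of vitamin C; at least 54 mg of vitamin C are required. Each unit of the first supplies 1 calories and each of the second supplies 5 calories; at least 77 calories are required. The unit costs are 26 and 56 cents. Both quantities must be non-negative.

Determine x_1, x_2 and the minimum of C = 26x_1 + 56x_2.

x_1 = 13/4, x_2 = 59/4, minimum C = 1821/2

Feasible corners and C = 26x_1 + 56x_2:
  (0, 18) → C = 1008
  (77, 0) → C = 2002
  (13/4, 59/4) → C = 1821/2
The feasible region is unbounded (it extends along (0, 1), (1, 0)), but C strictly increases along every unbounded feasible direction, so there is no improving ray and the minimum is attained at a vertex.

The optimum lies where 3x_1 + 3x_2 = 54 and x_1 + 5x_2 = 77.
Solving simultaneously gives x_1 = 13/4, x_2 = 59/4.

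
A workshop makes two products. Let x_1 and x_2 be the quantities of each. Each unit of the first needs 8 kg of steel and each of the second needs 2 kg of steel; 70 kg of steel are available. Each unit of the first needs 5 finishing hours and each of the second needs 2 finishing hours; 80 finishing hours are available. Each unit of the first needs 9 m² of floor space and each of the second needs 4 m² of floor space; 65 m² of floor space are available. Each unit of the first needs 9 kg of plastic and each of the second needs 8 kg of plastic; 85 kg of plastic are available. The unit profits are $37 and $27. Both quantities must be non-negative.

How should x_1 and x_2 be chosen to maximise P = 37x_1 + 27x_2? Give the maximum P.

Vertices and P = 37x_1 + 27x_2:
  (0, 0) → P = 0
  (0, 85/8) → P = 2295/8
  (65/9, 0) → P = 2405/9
  (5, 5) → P = 320

At the optimal vertex, 9x_1 + 4x_2 = 65 and 9x_1 + 8x_2 = 85.
Solving simultaneously gives x_1 = 5, x_2 = 5.

x_1 = 5, x_2 = 5, maximum P = 320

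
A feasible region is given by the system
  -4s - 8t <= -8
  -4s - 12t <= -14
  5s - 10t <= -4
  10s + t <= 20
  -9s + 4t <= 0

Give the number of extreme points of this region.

Pairwise boundary intersections that survive every other constraint:
  (23/25, 43/50)
  (14/31, 63/62)
  (28/15, 4/3)
  (80/49, 180/49)

4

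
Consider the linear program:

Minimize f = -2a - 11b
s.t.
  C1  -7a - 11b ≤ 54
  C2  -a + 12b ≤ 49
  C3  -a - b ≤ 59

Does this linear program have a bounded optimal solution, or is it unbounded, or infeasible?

From the feasible point (-1187/95, 289/95), moving in the direction (12, 1) keeps every constraint satisfied while f decreases without bound.

unbounded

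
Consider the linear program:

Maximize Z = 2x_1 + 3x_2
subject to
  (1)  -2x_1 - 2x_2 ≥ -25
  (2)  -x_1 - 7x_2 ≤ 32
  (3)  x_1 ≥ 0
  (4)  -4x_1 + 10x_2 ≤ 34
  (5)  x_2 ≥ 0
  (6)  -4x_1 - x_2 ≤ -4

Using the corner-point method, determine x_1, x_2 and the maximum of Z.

x_1 = 13/2, x_2 = 6, maximum Z = 31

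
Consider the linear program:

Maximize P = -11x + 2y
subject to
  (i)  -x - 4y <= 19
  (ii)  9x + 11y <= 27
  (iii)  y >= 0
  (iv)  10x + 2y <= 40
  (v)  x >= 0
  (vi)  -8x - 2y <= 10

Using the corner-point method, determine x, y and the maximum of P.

x = 0, y = 27/11, maximum P = 54/11

Feasible corners and P = -11x + 2y:
  (3, 0) → P = -33
  (0, 27/11) → P = 54/11
  (0, 0) → P = 0

The binding constraints are 9x + 11y = 27 and x = 0.
Solving simultaneously gives x = 0, y = 27/11.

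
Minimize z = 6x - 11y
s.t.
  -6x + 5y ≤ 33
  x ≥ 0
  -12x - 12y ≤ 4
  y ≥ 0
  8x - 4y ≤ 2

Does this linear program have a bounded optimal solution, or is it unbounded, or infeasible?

Extreme points and z = 6x - 11y:
  (0, 33/5) → z = -363/5
  (71/8, 69/4) → z = -273/2
  (0, 0) → z = 0
  (1/4, 0) → z = 3/2
The feasible region has finitely many vertices and no improving ray; the minimum is -273/2 at (71/8, 69/4).

bounded optimum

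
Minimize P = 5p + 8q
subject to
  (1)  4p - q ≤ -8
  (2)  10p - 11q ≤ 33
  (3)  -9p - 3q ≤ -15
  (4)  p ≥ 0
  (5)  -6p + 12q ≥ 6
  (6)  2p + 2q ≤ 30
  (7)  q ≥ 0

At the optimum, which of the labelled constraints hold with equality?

Corner points and P = 5p + 8q:
  (0, 8) → P = 64
  (7/5, 68/5) → P = 579/5
  (0, 15) → P = 120

The minimum is at (0, 8). Substituting into each constraint, equality holds for (1) and (4); the remaining constraints have slack.

(1) and (4)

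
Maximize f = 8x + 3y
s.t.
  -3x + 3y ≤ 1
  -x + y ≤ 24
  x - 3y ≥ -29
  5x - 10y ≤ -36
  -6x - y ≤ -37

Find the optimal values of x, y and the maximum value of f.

x = 182/5, y = 109/5, maximum f = 1783/5

At the optimal vertex, x - 3y = -29 and 5x - 10y = -36.
Solving simultaneously gives x = 182/5, y = 109/5.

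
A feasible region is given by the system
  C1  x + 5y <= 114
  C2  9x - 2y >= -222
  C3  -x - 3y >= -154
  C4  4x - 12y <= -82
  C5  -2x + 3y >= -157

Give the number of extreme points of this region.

3

The feasible vertices (each the meet of two boundaries and inside every other half-plane) are:
  (-882/47, 1248/47)
  (479/16, 269/16)
  (-25, -3/2)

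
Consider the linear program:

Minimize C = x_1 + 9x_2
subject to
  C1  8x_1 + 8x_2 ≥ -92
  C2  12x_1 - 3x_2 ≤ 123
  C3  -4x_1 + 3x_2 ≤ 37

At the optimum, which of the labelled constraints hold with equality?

Extreme points and C = x_1 + 9x_2:
  (59/10, -87/5) → C = -1507/10
  (-143/14, -9/7) → C = -305/14
  (20, 39) → C = 371

The minimum is at (59/10, -87/5). Substituting into each constraint, equality holds for C1 and C2; the remaining constraints have slack.

C1 and C2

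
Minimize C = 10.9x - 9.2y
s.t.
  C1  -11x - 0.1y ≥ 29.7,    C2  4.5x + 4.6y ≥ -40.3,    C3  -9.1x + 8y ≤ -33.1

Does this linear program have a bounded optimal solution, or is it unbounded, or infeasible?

infeasible

The boundaries -11x - 0.1y = 29.7 and 4.5x + 4.6y = -40.3 meet at (-13259/5015, -6193/1003), but that point violates -9.1x + 8y ≤ -33.1. Every candidate vertex is excluded by some other constraint, so the feasible region is empty.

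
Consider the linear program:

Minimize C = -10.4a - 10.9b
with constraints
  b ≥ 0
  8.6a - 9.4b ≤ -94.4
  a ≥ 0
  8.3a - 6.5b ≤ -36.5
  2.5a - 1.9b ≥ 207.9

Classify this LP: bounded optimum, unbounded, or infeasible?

unbounded

From the feasible point (71035/24, 90841/24), moving in the direction (6.5, 8.3) keeps every constraint satisfied while C decreases without bound.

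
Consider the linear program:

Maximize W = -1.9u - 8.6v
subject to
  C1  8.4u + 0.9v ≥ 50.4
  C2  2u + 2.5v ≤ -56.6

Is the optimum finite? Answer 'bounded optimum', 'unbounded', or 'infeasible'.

unbounded

From the feasible point (9.215625, -30.0125), moving in the direction (2.5, -2) keeps every constraint satisfied while W increases without bound.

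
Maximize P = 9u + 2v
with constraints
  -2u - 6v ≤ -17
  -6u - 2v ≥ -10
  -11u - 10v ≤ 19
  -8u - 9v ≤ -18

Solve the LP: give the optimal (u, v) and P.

Vertices and P = 9u + 2v:
  (13/16, 41/16) → P = 199/16
  (-3/2, 10/3) → P = -41/6
  (-351/19, 350/19) → P = -2459/19
The feasible region is unbounded (it extends along (-10, 11), (-1, 3)), but P strictly decreases along every unbounded feasible direction, so there is no improving ray and the maximum is attained at a vertex.

u = 13/16, v = 41/16, maximum P = 199/16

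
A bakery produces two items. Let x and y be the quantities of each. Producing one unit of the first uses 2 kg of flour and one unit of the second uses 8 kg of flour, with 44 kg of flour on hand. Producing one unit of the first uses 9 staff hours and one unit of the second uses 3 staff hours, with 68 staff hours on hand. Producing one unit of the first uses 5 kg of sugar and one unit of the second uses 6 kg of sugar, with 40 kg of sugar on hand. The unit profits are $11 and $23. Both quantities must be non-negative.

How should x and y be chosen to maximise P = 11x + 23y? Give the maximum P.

x = 2, y = 5, maximum P = 137

The optimum lies where 2x + 8y = 44 and 5x + 6y = 40.
Solving simultaneously gives x = 2, y = 5.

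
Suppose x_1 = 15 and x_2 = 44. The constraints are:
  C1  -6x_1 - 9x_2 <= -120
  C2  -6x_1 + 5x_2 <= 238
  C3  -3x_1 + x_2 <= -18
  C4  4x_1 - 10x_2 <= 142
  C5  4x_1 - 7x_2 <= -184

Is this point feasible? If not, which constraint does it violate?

not feasible — violates C3

Constraint C3: -3x_1 + x_2 = -1, which is not ≤ -18. All other constraints are satisfied.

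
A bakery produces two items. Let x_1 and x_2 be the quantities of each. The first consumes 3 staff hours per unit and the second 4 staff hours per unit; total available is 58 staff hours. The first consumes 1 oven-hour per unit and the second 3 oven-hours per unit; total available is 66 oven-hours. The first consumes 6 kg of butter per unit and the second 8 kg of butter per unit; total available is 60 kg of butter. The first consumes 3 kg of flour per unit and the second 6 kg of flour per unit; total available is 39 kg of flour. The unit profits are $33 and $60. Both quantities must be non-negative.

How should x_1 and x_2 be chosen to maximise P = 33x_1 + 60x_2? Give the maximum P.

x_1 = 4, x_2 = 9/2, maximum P = 402

Feasible corners and P = 33x_1 + 60x_2:
  (0, 0) → P = 0
  (0, 13/2) → P = 390
  (10, 0) → P = 330
  (4, 9/2) → P = 402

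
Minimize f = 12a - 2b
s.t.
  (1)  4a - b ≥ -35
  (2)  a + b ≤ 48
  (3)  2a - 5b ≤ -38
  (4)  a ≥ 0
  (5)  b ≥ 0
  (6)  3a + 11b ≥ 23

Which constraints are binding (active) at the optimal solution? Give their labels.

(1) and (4)

Feasible corners and f = 12a - 2b:
  (13/5, 227/5) → f = -298/5
  (0, 35) → f = -70
  (202/7, 134/7) → f = 308
  (0, 38/5) → f = -76/5

The minimum is at (0, 35). Substituting into each constraint, equality holds for (1) and (4); the remaining constraints have slack.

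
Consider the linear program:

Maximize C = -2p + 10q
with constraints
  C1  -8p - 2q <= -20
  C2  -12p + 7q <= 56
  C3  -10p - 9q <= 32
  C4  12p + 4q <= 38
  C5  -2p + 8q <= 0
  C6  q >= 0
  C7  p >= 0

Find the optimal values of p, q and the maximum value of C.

p = 38/13, q = 19/26, maximum C = 19/13

Feasible corners and C = -2p + 10q:
  (40/17, 10/17) → C = 20/17
  (5/2, 0) → C = -5
  (38/13, 19/26) → C = 19/13
  (19/6, 0) → C = -19/3

The optimum lies where 12p + 4q = 38 and -2p + 8q = 0.
Solving simultaneously gives p = 38/13, q = 19/26.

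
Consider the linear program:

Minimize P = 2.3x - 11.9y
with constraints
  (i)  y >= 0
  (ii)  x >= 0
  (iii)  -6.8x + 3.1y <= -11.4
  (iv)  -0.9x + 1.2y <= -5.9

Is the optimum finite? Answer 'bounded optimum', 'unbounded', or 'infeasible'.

From the feasible point (59/9, 0), moving in the direction (1.2, 0.9) keeps every constraint satisfied while P decreases without bound.

unbounded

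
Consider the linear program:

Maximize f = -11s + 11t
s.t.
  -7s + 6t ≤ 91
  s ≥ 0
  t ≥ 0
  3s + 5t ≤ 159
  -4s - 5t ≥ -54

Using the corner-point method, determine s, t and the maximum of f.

The binding constraints are s = 0 and -4s - 5t = -54.
Solving simultaneously gives s = 0, t = 54/5.

s = 0, t = 54/5, maximum f = 594/5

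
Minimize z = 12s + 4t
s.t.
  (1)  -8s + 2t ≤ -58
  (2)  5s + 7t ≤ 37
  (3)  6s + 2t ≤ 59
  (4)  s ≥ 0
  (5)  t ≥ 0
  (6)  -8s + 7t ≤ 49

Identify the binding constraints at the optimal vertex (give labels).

Feasible corners and z = 12s + 4t:
  (80/11, 1/11) → z = 964/11
  (29/4, 0) → z = 87
  (37/5, 0) → z = 444/5

The minimum is at (29/4, 0). Substituting into each constraint, equality holds for (1) and (5); the remaining constraints have slack.

(1) and (5)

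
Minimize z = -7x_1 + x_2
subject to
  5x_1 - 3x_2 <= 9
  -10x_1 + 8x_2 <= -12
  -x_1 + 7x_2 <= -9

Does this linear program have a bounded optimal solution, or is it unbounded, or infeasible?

Vertices and z = -7x_1 + x_2:
  (9/8, -9/8) → z = -9
  (6/31, -39/31) → z = -81/31
The feasible region has finitely many vertices and no improving ray; the minimum is -9 at (9/8, -9/8).

bounded optimum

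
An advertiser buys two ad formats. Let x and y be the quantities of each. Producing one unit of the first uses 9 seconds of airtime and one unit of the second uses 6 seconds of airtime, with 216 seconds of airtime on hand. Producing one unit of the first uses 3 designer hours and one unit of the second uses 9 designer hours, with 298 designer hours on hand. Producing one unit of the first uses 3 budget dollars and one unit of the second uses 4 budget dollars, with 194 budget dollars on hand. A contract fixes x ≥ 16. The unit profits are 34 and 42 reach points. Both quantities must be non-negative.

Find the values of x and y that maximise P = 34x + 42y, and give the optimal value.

Vertices and P = 34x + 42y:
  (24, 0) → P = 816
  (16, 0) → P = 544
  (16, 12) → P = 1048

The optimum lies where 9x + 6y = 216 and x = 16.
Solving simultaneously gives x = 16, y = 12.

x = 16, y = 12, maximum P = 1048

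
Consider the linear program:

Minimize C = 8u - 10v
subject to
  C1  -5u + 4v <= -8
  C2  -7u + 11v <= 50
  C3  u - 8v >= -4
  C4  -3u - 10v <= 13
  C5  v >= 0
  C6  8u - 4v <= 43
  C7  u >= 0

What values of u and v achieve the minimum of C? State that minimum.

Extreme points and C = 8u - 10v:
  (20/9, 7/9) → C = 10
  (8/5, 0) → C = 64/5
  (6, 5/4) → C = 71/2
  (43/8, 0) → C = 43

u = 20/9, v = 7/9, minimum C = 10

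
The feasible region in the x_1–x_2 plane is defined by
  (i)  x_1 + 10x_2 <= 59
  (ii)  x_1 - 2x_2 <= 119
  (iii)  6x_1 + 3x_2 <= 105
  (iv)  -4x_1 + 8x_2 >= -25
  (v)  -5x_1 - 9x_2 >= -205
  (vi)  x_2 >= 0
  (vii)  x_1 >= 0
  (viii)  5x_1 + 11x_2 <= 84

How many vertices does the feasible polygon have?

Pairwise boundary intersections that survive every other constraint:
  (0, 59/10)
  (191/39, 211/39)
  (25/4, 0)
  (947/84, 211/84)
  (0, 0)

5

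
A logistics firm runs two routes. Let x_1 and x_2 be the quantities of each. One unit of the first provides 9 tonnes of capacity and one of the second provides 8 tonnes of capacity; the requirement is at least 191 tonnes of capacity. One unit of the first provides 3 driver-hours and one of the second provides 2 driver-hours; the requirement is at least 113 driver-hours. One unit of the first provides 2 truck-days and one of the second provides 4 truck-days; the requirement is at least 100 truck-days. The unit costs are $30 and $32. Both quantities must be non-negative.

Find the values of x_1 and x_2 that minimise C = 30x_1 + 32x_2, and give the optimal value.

x_1 = 63/2, x_2 = 37/4, minimum C = 1241

The feasible region is unbounded (it extends along (0, 1), (1, 0)), but C strictly increases along every unbounded feasible direction, so there is no improving ray and the minimum is attained at a vertex.

The binding constraints are 3x_1 + 2x_2 = 113 and 2x_1 + 4x_2 = 100.
Solving simultaneously gives x_1 = 63/2, x_2 = 37/4.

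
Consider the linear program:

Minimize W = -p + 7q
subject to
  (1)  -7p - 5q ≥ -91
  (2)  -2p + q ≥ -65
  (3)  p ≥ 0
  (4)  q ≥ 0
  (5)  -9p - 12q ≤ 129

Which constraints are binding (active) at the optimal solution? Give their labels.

Vertices and W = -p + 7q:
  (0, 91/5) → W = 637/5
  (13, 0) → W = -13
  (0, 0) → W = 0

The minimum is at (13, 0). Substituting into each constraint, equality holds for (1) and (4); the remaining constraints have slack.

(1) and (4)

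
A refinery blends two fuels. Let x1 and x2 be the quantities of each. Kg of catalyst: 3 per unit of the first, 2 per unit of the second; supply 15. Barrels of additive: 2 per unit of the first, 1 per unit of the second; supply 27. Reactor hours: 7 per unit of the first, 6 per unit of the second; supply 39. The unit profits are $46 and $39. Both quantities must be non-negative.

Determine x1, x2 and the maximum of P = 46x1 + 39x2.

x1 = 3, x2 = 3, maximum P = 255

Extreme points and P = 46x1 + 39x2:
  (0, 0) → P = 0
  (0, 13/2) → P = 507/2
  (5, 0) → P = 230
  (3, 3) → P = 255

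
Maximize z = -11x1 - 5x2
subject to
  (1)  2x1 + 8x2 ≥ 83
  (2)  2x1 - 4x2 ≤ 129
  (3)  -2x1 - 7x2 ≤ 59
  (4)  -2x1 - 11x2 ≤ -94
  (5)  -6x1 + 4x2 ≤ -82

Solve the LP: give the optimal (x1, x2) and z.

x1 = 247/14, x2 = 167/28, maximum z = -6269/28

Feasible corners and z = -11x1 - 5x2:
  (161/6, 11/3) → z = -627/2
  (247/14, 167/28) → z = -6269/28
  (359/6, -7/3) → z = -1293/2
The feasible region is unbounded (it extends along (2, 3), (2, 1)), but z strictly decreases along every unbounded feasible direction, so there is no improving ray and the maximum is attained at a vertex.

At the optimal vertex, 2x1 + 8x2 = 83 and -6x1 + 4x2 = -82.
Solving simultaneously gives x1 = 247/14, x2 = 167/28.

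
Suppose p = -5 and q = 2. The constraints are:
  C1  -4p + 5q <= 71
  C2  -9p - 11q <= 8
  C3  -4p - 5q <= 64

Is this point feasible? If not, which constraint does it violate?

Constraint C2: -9p - 11q = 23, which is not ≤ 8. All other constraints are satisfied.

not feasible — violates C2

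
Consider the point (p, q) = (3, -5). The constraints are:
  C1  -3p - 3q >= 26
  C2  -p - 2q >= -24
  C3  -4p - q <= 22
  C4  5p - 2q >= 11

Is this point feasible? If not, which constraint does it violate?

Constraint C1: -3p - 3q = 6, which is not ≥ 26. All other constraints are satisfied.

not feasible — violates C1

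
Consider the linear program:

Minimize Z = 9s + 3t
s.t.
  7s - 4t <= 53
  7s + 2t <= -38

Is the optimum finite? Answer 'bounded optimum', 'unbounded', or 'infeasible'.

From the feasible point (-23/21, -91/6), moving in the direction (-4, -7) keeps every constraint satisfied while Z decreases without bound.

unbounded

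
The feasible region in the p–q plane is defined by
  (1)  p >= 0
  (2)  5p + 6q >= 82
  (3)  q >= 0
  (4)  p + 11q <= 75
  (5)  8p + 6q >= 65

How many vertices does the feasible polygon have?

3

Of the 10 pairwise boundary intersections, those satisfying every inequality are:
  (82/5, 0)
  (452/49, 293/49)
  (75, 0)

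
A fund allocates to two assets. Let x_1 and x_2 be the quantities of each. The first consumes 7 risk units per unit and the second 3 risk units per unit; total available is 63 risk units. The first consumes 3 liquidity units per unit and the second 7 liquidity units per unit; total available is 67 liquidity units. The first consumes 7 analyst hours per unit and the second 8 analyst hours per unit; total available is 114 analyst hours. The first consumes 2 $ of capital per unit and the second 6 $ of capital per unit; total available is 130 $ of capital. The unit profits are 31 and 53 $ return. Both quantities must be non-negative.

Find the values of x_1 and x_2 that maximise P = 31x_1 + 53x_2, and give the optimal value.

x_1 = 6, x_2 = 7, maximum P = 557

Feasible corners and P = 31x_1 + 53x_2:
  (0, 0) → P = 0
  (0, 67/7) → P = 3551/7
  (9, 0) → P = 279
  (6, 7) → P = 557

The optimum lies where 7x_1 + 3x_2 = 63 and 3x_1 + 7x_2 = 67.
Solving simultaneously gives x_1 = 6, x_2 = 7.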